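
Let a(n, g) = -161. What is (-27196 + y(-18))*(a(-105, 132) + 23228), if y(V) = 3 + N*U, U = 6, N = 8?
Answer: -626153715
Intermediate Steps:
y(V) = 51 (y(V) = 3 + 8*6 = 3 + 48 = 51)
(-27196 + y(-18))*(a(-105, 132) + 23228) = (-27196 + 51)*(-161 + 23228) = -27145*23067 = -626153715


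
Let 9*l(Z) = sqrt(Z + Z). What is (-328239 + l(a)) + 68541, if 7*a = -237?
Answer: -259698 + I*sqrt(3318)/63 ≈ -2.597e+5 + 0.91432*I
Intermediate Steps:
a = -237/7 (a = (1/7)*(-237) = -237/7 ≈ -33.857)
l(Z) = sqrt(2)*sqrt(Z)/9 (l(Z) = sqrt(Z + Z)/9 = sqrt(2*Z)/9 = (sqrt(2)*sqrt(Z))/9 = sqrt(2)*sqrt(Z)/9)
(-328239 + l(a)) + 68541 = (-328239 + sqrt(2)*sqrt(-237/7)/9) + 68541 = (-328239 + sqrt(2)*(I*sqrt(1659)/7)/9) + 68541 = (-328239 + I*sqrt(3318)/63) + 68541 = -259698 + I*sqrt(3318)/63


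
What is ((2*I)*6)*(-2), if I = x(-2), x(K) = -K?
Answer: -48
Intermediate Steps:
I = 2 (I = -1*(-2) = 2)
((2*I)*6)*(-2) = ((2*2)*6)*(-2) = (4*6)*(-2) = 24*(-2) = -48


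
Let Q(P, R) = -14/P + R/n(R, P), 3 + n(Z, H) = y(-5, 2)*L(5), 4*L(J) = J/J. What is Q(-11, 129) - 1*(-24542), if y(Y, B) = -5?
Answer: 4583916/187 ≈ 24513.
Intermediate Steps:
L(J) = ¼ (L(J) = (J/J)/4 = (¼)*1 = ¼)
n(Z, H) = -17/4 (n(Z, H) = -3 - 5*¼ = -3 - 5/4 = -17/4)
Q(P, R) = -14/P - 4*R/17 (Q(P, R) = -14/P + R/(-17/4) = -14/P + R*(-4/17) = -14/P - 4*R/17)
Q(-11, 129) - 1*(-24542) = (-14/(-11) - 4/17*129) - 1*(-24542) = (-14*(-1/11) - 516/17) + 24542 = (14/11 - 516/17) + 24542 = -5438/187 + 24542 = 4583916/187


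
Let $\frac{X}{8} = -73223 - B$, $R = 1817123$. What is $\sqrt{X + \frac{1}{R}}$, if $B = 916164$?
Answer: $\frac{i \sqrt{26135140403129942261}}{1817123} \approx 2813.4 i$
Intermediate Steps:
$X = -7915096$ ($X = 8 \left(-73223 - 916164\right) = 8 \left(-989387\right) = -7915096$)
$\sqrt{X + \frac{1}{R}} = \sqrt{-7915096 + \frac{1}{1817123}} = \sqrt{- \frac{14382702988807}{1817123}} = \frac{i \sqrt{26135140403129942261}}{1817123}$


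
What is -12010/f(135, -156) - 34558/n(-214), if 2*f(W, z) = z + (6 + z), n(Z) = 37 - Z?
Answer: -2272864/38403 ≈ -59.185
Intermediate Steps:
f(W, z) = 3 + z (f(W, z) = (z + (6 + z))/2 = (6 + 2*z)/2 = 3 + z)
-12010/f(135, -156) - 34558/n(-214) = -12010/(3 - 156) - 34558/(37 - 1*(-214)) = -12010/(-153) - 34558/(37 + 214) = -12010*(-1/153) - 34558/251 = 12010/153 - 34558*1/251 = 12010/153 - 34558/251 = -2272864/38403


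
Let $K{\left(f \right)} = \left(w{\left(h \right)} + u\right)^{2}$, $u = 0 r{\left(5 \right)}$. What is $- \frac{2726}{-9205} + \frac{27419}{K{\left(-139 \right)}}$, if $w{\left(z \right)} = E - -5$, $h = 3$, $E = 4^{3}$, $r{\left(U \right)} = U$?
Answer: $\frac{265370381}{43825005} \approx 6.0552$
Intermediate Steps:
$u = 0$ ($u = 0 \cdot 5 = 0$)
$E = 64$
$w{\left(z \right)} = 69$ ($w{\left(z \right)} = 64 - -5 = 64 + 5 = 69$)
$K{\left(f \right)} = 4761$ ($K{\left(f \right)} = \left(69 + 0\right)^{2} = 69^{2} = 4761$)
$- \frac{2726}{-9205} + \frac{27419}{K{\left(-139 \right)}} = - \frac{2726}{-9205} + \frac{27419}{4761} = \left(-2726\right) \left(- \frac{1}{9205}\right) + 27419 \cdot \frac{1}{4761} = \frac{2726}{9205} + \frac{27419}{4761} = \frac{265370381}{43825005}$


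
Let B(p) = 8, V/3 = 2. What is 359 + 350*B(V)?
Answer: 3159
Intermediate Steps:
V = 6 (V = 3*2 = 6)
359 + 350*B(V) = 359 + 350*8 = 359 + 2800 = 3159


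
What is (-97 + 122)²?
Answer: 625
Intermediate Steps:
(-97 + 122)² = 25² = 625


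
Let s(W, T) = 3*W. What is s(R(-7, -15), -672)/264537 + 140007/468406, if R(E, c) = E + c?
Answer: 12335372321/41303572674 ≈ 0.29865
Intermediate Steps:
s(R(-7, -15), -672)/264537 + 140007/468406 = (3*(-7 - 15))/264537 + 140007/468406 = (3*(-22))*(1/264537) + 140007*(1/468406) = -66*1/264537 + 140007/468406 = -22/88179 + 140007/468406 = 12335372321/41303572674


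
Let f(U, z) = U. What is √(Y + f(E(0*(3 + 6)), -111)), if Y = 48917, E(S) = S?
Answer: √48917 ≈ 221.17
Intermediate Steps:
√(Y + f(E(0*(3 + 6)), -111)) = √(48917 + 0*(3 + 6)) = √(48917 + 0*9) = √(48917 + 0) = √48917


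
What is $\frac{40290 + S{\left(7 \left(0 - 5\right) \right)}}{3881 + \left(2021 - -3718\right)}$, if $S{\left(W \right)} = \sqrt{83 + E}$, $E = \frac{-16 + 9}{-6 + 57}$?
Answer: $\frac{4029}{962} + \frac{\sqrt{215526}}{490620} \approx 4.1891$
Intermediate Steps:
$E = - \frac{7}{51} \approx -0.13725$
$S{\left(W \right)} = \frac{\sqrt{215526}}{51}$ ($S{\left(W \right)} = \sqrt{83 - \frac{7}{51}} = \sqrt{\frac{4226}{51}} = \frac{\sqrt{215526}}{51}$)
$\frac{40290 + S{\left(7 \left(0 - 5\right) \right)}}{3881 + \left(2021 - -3718\right)} = \frac{40290 + \frac{\sqrt{215526}}{51}}{3881 + \left(2021 - -3718\right)} = \frac{40290 + \frac{\sqrt{215526}}{51}}{3881 + \left(2021 + 3718\right)} = \frac{40290 + \frac{\sqrt{215526}}{51}}{3881 + 5739} = \frac{40290 + \frac{\sqrt{215526}}{51}}{9620} = \left(40290 + \frac{\sqrt{215526}}{51}\right) \frac{1}{9620} = \frac{4029}{962} + \frac{\sqrt{215526}}{490620}$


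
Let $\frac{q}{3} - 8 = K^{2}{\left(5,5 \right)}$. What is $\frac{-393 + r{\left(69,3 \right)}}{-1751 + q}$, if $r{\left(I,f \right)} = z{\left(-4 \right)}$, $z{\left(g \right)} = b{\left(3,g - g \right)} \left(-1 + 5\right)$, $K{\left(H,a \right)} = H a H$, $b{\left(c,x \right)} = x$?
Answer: $- \frac{393}{45148} \approx -0.0087047$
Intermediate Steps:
$K{\left(H,a \right)} = a H^{2}$
$z{\left(g \right)} = 0$ ($z{\left(g \right)} = \left(g - g\right) \left(-1 + 5\right) = 0 \cdot 4 = 0$)
$r{\left(I,f \right)} = 0$
$q = 46899$ ($q = 24 + 3 \left(5 \cdot 5^{2}\right)^{2} = 24 + 3 \left(5 \cdot 25\right)^{2} = 24 + 3 \cdot 125^{2} = 24 + 3 \cdot 15625 = 24 + 46875 = 46899$)
$\frac{-393 + r{\left(69,3 \right)}}{-1751 + q} = \frac{-393 + 0}{-1751 + 46899} = - \frac{393}{45148}$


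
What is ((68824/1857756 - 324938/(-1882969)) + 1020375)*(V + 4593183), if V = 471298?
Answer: 4519253429978166492470101/874524239391 ≈ 5.1677e+12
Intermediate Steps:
((68824/1857756 - 324938/(-1882969)) + 1020375)*(V + 4593183) = ((68824/1857756 - 324938/(-1882969)) + 1020375)*(471298 + 4593183) = ((68824*(1/1857756) - 324938*(-1/1882969)) + 1020375)*5064481 = ((17206/464439 + 324938/1882969) + 1020375)*5064481 = (183312244396/874524239391 + 1020375)*5064481 = (892342854080836021/874524239391)*5064481 = 4519253429978166492470101/874524239391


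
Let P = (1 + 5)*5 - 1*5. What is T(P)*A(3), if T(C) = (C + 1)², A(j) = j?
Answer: 2028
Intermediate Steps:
P = 25 (P = 6*5 - 5 = 30 - 5 = 25)
T(C) = (1 + C)²
T(P)*A(3) = (1 + 25)²*3 = 26²*3 = 676*3 = 2028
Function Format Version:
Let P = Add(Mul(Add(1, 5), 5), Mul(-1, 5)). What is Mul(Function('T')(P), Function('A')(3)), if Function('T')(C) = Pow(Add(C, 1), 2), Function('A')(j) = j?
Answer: 2028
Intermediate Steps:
P = 25 (P = Add(Mul(6, 5), -5) = Add(30, -5) = 25)
Function('T')(C) = Pow(Add(1, C), 2)
Mul(Function('T')(P), Function('A')(3)) = Mul(Pow(Add(1, 25), 2), 3) = Mul(Pow(26, 2), 3) = Mul(676, 3) = 2028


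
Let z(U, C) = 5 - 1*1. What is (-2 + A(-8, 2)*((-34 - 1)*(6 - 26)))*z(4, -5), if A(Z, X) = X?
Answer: 5592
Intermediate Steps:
z(U, C) = 4 (z(U, C) = 5 - 1 = 4)
(-2 + A(-8, 2)*((-34 - 1)*(6 - 26)))*z(4, -5) = (-2 + 2*((-34 - 1)*(6 - 26)))*4 = (-2 + 2*(-35*(-20)))*4 = (-2 + 2*700)*4 = (-2 + 1400)*4 = 1398*4 = 5592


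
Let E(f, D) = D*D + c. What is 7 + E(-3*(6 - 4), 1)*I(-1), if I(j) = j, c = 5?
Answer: 1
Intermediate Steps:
E(f, D) = 5 + D**2 (E(f, D) = D*D + 5 = D**2 + 5 = 5 + D**2)
7 + E(-3*(6 - 4), 1)*I(-1) = 7 + (5 + 1**2)*(-1) = 7 + (5 + 1)*(-1) = 7 + 6*(-1) = 7 - 6 = 1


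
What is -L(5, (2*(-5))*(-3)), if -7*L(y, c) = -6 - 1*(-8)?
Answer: 2/7 ≈ 0.28571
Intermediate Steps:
L(y, c) = -2/7 (L(y, c) = -(-6 - 1*(-8))/7 = -(-6 + 8)/7 = -⅐*2 = -2/7)
-L(5, (2*(-5))*(-3)) = -1*(-2/7) = 2/7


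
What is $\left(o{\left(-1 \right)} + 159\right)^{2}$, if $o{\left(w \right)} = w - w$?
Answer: $25281$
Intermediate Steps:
$o{\left(w \right)} = 0$
$\left(o{\left(-1 \right)} + 159\right)^{2} = \left(0 + 159\right)^{2} = 159^{2} = 25281$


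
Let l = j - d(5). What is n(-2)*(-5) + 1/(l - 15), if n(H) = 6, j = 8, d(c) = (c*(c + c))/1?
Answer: -1711/57 ≈ -30.018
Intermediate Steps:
d(c) = 2*c² (d(c) = (c*(2*c))*1 = (2*c²)*1 = 2*c²)
l = -42 (l = 8 - 2*5² = 8 - 2*25 = 8 - 1*50 = 8 - 50 = -42)
n(-2)*(-5) + 1/(l - 15) = 6*(-5) + 1/(-42 - 15) = -30 + 1/(-57) = -30 - 1/57 = -1711/57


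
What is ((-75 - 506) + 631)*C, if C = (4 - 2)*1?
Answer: 100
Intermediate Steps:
C = 2 (C = 2*1 = 2)
((-75 - 506) + 631)*C = ((-75 - 506) + 631)*2 = (-581 + 631)*2 = 50*2 = 100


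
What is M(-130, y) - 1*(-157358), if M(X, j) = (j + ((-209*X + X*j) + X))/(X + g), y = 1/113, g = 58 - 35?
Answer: 1899560187/12091 ≈ 1.5711e+5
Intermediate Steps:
g = 23
y = 1/113 ≈ 0.0088496
M(X, j) = (j - 208*X + X*j)/(23 + X) (M(X, j) = (j + ((-209*X + X*j) + X))/(X + 23) = (j + (-208*X + X*j))/(23 + X) = (j - 208*X + X*j)/(23 + X))
M(-130, y) - 1*(-157358) = (1/113 - 208*(-130) - 130*1/113)/(23 - 130) - 1*(-157358) = (1/113 + 27040 - 130/113)/(-107) + 157358 = -1/107*3055391/113 + 157358 = -3055391/12091 + 157358 = 1899560187/12091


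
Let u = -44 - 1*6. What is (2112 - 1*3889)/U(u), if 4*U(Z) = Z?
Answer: 3554/25 ≈ 142.16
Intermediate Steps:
u = -50 (u = -44 - 6 = -50)
U(Z) = Z/4
(2112 - 1*3889)/U(u) = (2112 - 1*3889)/(((¼)*(-50))) = (2112 - 3889)/(-25/2) = -1777*(-2/25) = 3554/25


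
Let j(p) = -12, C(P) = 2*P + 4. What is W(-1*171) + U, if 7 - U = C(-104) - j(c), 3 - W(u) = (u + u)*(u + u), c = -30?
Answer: -116762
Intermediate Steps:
C(P) = 4 + 2*P
W(u) = 3 - 4*u**2 (W(u) = 3 - (u + u)*(u + u) = 3 - 2*u*2*u = 3 - 4*u**2)
U = 199 (U = 7 - ((4 + 2*(-104)) - 1*(-12)) = 7 - ((4 - 208) + 12) = 7 - (-204 + 12) = 7 - 1*(-192) = 7 + 192 = 199)
W(-1*171) + U = (3 - 4*(-1*171)**2) + 199 = (3 - 4*(-171)**2) + 199 = (3 - 4*29241) + 199 = (3 - 116964) + 199 = -116961 + 199 = -116762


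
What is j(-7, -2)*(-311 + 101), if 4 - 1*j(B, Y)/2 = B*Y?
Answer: 4200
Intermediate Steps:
j(B, Y) = 8 - 2*B*Y
j(-7, -2)*(-311 + 101) = (8 - 2*(-7)*(-2))*(-311 + 101) = (8 - 28)*(-210) = -20*(-210) = 4200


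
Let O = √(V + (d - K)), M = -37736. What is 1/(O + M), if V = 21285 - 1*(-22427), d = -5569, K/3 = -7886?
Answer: -37736/1423943895 - √61801/1423943895 ≈ -2.6676e-5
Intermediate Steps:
K = -23658 (K = 3*(-7886) = -23658)
V = 43712 (V = 21285 + 22427 = 43712)
O = √61801 (O = √(43712 + (-5569 - 1*(-23658))) = √(43712 + (-5569 + 23658)) = √(43712 + 18089) = √61801 ≈ 248.60)
1/(O + M) = 1/(√61801 - 37736) = 1/(-37736 + √61801)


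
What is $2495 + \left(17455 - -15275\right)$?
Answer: $35225$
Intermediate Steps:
$2495 + \left(17455 - -15275\right) = 2495 + \left(17455 + 15275\right) = 2495 + 32730 = 35225$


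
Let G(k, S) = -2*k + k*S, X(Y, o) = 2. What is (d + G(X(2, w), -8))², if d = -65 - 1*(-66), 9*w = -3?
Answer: 361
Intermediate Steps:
w = -⅓ (w = (⅑)*(-3) = -⅓ ≈ -0.33333)
d = 1 (d = -65 + 66 = 1)
G(k, S) = -2*k + S*k
(d + G(X(2, w), -8))² = (1 + 2*(-2 - 8))² = (1 + 2*(-10))² = (1 - 20)² = (-19)² = 361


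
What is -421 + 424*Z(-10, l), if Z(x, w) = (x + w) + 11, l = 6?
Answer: 2547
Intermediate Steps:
Z(x, w) = 11 + w + x (Z(x, w) = (w + x) + 11 = 11 + w + x)
-421 + 424*Z(-10, l) = -421 + 424*(11 + 6 - 10) = -421 + 424*7 = -421 + 2968 = 2547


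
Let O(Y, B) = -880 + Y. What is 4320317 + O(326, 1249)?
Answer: 4319763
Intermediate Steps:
4320317 + O(326, 1249) = 4320317 + (-880 + 326) = 4320317 - 554 = 4319763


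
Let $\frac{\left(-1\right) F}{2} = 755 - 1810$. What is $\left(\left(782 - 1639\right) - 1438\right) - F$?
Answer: $-4405$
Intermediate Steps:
$F = 2110$ ($F = - 2 \left(755 - 1810\right) = \left(-2\right) \left(-1055\right) = 2110$)
$\left(\left(782 - 1639\right) - 1438\right) - F = \left(\left(782 - 1639\right) - 1438\right) - 2110 = \left(-857 - 1438\right) - 2110 = -2295 - 2110 = -4405$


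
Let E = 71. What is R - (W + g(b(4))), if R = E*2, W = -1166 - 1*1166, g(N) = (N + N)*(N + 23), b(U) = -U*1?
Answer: 2626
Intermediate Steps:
b(U) = -U
g(N) = 2*N*(23 + N) (g(N) = (2*N)*(23 + N) = 2*N*(23 + N))
W = -2332 (W = -1166 - 1166 = -2332)
R = 142 (R = 71*2 = 142)
R - (W + g(b(4))) = 142 - (-2332 + 2*(-1*4)*(23 - 1*4)) = 142 - (-2332 + 2*(-4)*(23 - 4)) = 142 - (-2332 + 2*(-4)*19) = 142 - (-2332 - 152) = 142 - 1*(-2484) = 142 + 2484 = 2626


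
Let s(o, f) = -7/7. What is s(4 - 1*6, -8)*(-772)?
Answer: 772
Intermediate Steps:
s(o, f) = -1 (s(o, f) = -7*⅐ = -1)
s(4 - 1*6, -8)*(-772) = -1*(-772) = 772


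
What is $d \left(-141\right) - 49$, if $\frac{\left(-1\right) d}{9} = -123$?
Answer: $-156136$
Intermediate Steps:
$d = 1107$ ($d = \left(-9\right) \left(-123\right) = 1107$)
$d \left(-141\right) - 49 = 1107 \left(-141\right) - 49 = -156087 - 49 = -156136$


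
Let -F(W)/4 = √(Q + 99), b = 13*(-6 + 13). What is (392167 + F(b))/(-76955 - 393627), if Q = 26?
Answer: -392167/470582 + 10*√5/235291 ≈ -0.83327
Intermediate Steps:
b = 91 (b = 13*7 = 91)
F(W) = -20*√5 (F(W) = -4*√(26 + 99) = -20*√5)
(392167 + F(b))/(-76955 - 393627) = (392167 - 20*√5)/(-76955 - 393627) = (392167 - 20*√5)/(-470582) = (392167 - 20*√5)*(-1/470582) = -392167/470582 + 10*√5/235291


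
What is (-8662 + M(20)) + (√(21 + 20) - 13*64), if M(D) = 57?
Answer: -9437 + √41 ≈ -9430.6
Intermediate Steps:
(-8662 + M(20)) + (√(21 + 20) - 13*64) = (-8662 + 57) + (√(21 + 20) - 13*64) = -8605 + (√41 - 832) = -8605 + (-832 + √41) = -9437 + √41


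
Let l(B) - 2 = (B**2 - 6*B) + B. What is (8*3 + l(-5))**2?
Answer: 5776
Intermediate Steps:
l(B) = 2 + B**2 - 5*B (l(B) = 2 + ((B**2 - 6*B) + B) = 2 + (B**2 - 5*B) = 2 + B**2 - 5*B)
(8*3 + l(-5))**2 = (8*3 + (2 + (-5)**2 - 5*(-5)))**2 = (24 + (2 + 25 + 25))**2 = (24 + 52)**2 = 76**2 = 5776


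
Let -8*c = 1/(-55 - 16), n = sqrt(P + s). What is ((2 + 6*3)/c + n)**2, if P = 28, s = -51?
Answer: (11360 + I*sqrt(23))**2 ≈ 1.2905e+8 + 1.09e+5*I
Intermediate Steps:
n = I*sqrt(23) (n = sqrt(28 - 51) = sqrt(-23) = I*sqrt(23) ≈ 4.7958*I)
c = 1/568 (c = -1/(8*(-55 - 16)) = -1/8/(-71) = -1/8*(-1/71) = 1/568 ≈ 0.0017606)
((2 + 6*3)/c + n)**2 = ((2 + 6*3)/(1/568) + I*sqrt(23))**2 = ((2 + 18)*568 + I*sqrt(23))**2 = (20*568 + I*sqrt(23))**2 = (11360 + I*sqrt(23))**2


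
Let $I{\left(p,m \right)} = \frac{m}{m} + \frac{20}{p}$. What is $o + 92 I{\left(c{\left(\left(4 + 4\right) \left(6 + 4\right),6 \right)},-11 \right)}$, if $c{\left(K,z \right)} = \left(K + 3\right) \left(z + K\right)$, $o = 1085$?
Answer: $\frac{4201633}{3569} \approx 1177.3$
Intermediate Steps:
$c{\left(K,z \right)} = \left(3 + K\right) \left(K + z\right)$
$I{\left(p,m \right)} = 1 + \frac{20}{p}$
$o + 92 I{\left(c{\left(\left(4 + 4\right) \left(6 + 4\right),6 \right)},-11 \right)} = 1085 + 92 \frac{20 + \left(\left(\left(4 + 4\right) \left(6 + 4\right)\right)^{2} + 3 \left(4 + 4\right) \left(6 + 4\right) + 3 \cdot 6 + \left(4 + 4\right) \left(6 + 4\right) 6\right)}{\left(\left(4 + 4\right) \left(6 + 4\right)\right)^{2} + 3 \left(4 + 4\right) \left(6 + 4\right) + 3 \cdot 6 + \left(4 + 4\right) \left(6 + 4\right) 6} = 1085 + 92 \frac{20 + \left(\left(8 \cdot 10\right)^{2} + 3 \cdot 8 \cdot 10 + 18 + 8 \cdot 10 \cdot 6\right)}{\left(8 \cdot 10\right)^{2} + 3 \cdot 8 \cdot 10 + 18 + 8 \cdot 10 \cdot 6} = 1085 + 92 \frac{20 + \left(80^{2} + 3 \cdot 80 + 18 + 80 \cdot 6\right)}{80^{2} + 3 \cdot 80 + 18 + 80 \cdot 6} = 1085 + 92 \frac{20 + \left(6400 + 240 + 18 + 480\right)}{6400 + 240 + 18 + 480} = 1085 + 92 \frac{20 + 7138}{7138} = 1085 + 92 \cdot \frac{1}{7138} \cdot 7158 = 1085 + 92 \cdot \frac{3579}{3569} = 1085 + \frac{329268}{3569} = \frac{4201633}{3569}$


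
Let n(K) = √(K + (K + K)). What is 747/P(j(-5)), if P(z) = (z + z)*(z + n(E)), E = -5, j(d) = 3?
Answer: 249/16 - 83*I*√15/16 ≈ 15.563 - 20.091*I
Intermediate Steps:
n(K) = √3*√K (n(K) = √(K + 2*K) = √(3*K) = √3*√K)
P(z) = 2*z*(z + I*√15) (P(z) = (z + z)*(z + √3*√(-5)) = (2*z)*(z + √3*(I*√5)) = (2*z)*(z + I*√15) = 2*z*(z + I*√15))
747/P(j(-5)) = 747/((2*3*(3 + I*√15))) = 747/(18 + 6*I*√15)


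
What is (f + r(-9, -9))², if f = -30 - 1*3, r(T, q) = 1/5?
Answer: 26896/25 ≈ 1075.8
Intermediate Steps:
r(T, q) = ⅕
f = -33 (f = -30 - 3 = -33)
(f + r(-9, -9))² = (-33 + ⅕)² = (-164/5)² = 26896/25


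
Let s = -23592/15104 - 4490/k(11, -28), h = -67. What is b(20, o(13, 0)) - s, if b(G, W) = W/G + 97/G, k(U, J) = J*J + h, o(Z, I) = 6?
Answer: 87815437/6768480 ≈ 12.974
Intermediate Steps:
k(U, J) = -67 + J² (k(U, J) = J*J - 67 = J² - 67 = -67 + J²)
b(G, W) = 97/G + W/G
s = -10591553/1353696 (s = -23592/15104 - 4490/(-67 + (-28)²) = -23592*1/15104 - 4490/(-67 + 784) = -2949/1888 - 4490/717 = -10591553/1353696 ≈ -7.8242)
b(20, o(13, 0)) - s = (97 + 6)/20 - 1*(-10591553/1353696) = (1/20)*103 + 10591553/1353696 = 103/20 + 10591553/1353696 = 87815437/6768480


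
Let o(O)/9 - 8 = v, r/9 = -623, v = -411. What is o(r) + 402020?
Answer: 398393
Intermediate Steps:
r = -5607 (r = 9*(-623) = -5607)
o(O) = -3627 (o(O) = 72 + 9*(-411) = 72 - 3699 = -3627)
o(r) + 402020 = -3627 + 402020 = 398393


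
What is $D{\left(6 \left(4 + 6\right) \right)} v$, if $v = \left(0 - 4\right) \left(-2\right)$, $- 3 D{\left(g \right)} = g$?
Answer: $-160$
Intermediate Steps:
$D{\left(g \right)} = - \frac{g}{3}$
$v = 8$ ($v = \left(-4\right) \left(-2\right) = 8$)
$D{\left(6 \left(4 + 6\right) \right)} v = - \frac{6 \left(4 + 6\right)}{3} \cdot 8 = - \frac{6 \cdot 10}{3} \cdot 8 = \left(- \frac{1}{3}\right) 60 \cdot 8 = \left(-20\right) 8 = -160$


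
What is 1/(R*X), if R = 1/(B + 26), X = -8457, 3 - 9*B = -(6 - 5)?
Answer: -238/76113 ≈ -0.0031269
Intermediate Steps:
B = 4/9 (B = ⅓ - (-1)*(6 - 5)/9 = ⅓ - (-1)/9 = ⅓ - ⅑*(-1) = ⅓ + ⅑ = 4/9 ≈ 0.44444)
R = 9/238 (R = 1/(4/9 + 26) = 1/(238/9) = 9/238 ≈ 0.037815)
1/(R*X) = 1/((9/238)*(-8457)) = 1/(-76113/238) = -238/76113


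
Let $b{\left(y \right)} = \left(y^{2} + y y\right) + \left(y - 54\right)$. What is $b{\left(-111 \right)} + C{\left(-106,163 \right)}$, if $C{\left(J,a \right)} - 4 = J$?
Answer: $24375$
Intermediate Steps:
$C{\left(J,a \right)} = 4 + J$
$b{\left(y \right)} = -54 + y + 2 y^{2}$ ($b{\left(y \right)} = \left(y^{2} + y^{2}\right) + \left(-54 + y\right) = 2 y^{2} + \left(-54 + y\right) = -54 + y + 2 y^{2}$)
$b{\left(-111 \right)} + C{\left(-106,163 \right)} = \left(-54 - 111 + 2 \left(-111\right)^{2}\right) + \left(4 - 106\right) = \left(-54 - 111 + 2 \cdot 12321\right) - 102 = \left(-54 - 111 + 24642\right) - 102 = 24477 - 102 = 24375$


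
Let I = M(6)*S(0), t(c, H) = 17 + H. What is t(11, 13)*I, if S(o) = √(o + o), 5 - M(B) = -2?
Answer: 0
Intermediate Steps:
M(B) = 7 (M(B) = 5 - 1*(-2) = 5 + 2 = 7)
S(o) = √2*√o (S(o) = √(2*o) = √2*√o)
I = 0 (I = 7*(√2*√0) = 7*(√2*0) = 7*0 = 0)
t(11, 13)*I = (17 + 13)*0 = 30*0 = 0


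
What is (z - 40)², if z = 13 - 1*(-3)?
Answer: 576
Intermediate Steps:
z = 16 (z = 13 + 3 = 16)
(z - 40)² = (16 - 40)² = (-24)² = 576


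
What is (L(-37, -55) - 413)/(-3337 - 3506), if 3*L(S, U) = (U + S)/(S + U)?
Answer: 1238/20529 ≈ 0.060305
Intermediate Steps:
L(S, U) = 1/3 (L(S, U) = ((U + S)/(S + U))/3 = ((S + U)/(S + U))/3 = (1/3)*1 = 1/3)
(L(-37, -55) - 413)/(-3337 - 3506) = (1/3 - 413)/(-3337 - 3506) = -1238/3/(-6843) = -1238/3*(-1/6843) = 1238/20529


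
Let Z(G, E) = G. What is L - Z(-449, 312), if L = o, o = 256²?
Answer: 65985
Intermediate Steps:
o = 65536
L = 65536
L - Z(-449, 312) = 65536 - 1*(-449) = 65536 + 449 = 65985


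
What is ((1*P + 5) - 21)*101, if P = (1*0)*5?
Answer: -1616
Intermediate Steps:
P = 0 (P = 0*5 = 0)
((1*P + 5) - 21)*101 = ((1*0 + 5) - 21)*101 = ((0 + 5) - 21)*101 = (5 - 21)*101 = -16*101 = -1616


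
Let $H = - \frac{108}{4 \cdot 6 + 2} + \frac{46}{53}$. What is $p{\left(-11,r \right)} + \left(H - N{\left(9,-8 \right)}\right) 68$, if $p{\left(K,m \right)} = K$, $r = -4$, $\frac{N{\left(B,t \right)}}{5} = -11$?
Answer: $\frac{2415329}{689} \approx 3505.6$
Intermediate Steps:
$N{\left(B,t \right)} = -55$ ($N{\left(B,t \right)} = 5 \left(-11\right) = -55$)
$H = - \frac{2264}{689}$ ($H = - \frac{108}{24 + 2} + 46 \cdot \frac{1}{53} = - \frac{108}{26} + \frac{46}{53} = \left(-108\right) \frac{1}{26} + \frac{46}{53} = - \frac{54}{13} + \frac{46}{53} = - \frac{2264}{689} \approx -3.2859$)
$p{\left(-11,r \right)} + \left(H - N{\left(9,-8 \right)}\right) 68 = -11 + \left(- \frac{2264}{689} - -55\right) 68 = -11 + \left(- \frac{2264}{689} + 55\right) 68 = -11 + \frac{35631}{689} \cdot 68 = -11 + \frac{2422908}{689} = \frac{2415329}{689}$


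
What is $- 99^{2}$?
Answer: $-9801$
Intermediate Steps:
$- 99^{2} = \left(-1\right) 9801 = -9801$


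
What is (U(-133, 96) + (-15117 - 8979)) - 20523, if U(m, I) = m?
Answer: -44752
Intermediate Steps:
(U(-133, 96) + (-15117 - 8979)) - 20523 = (-133 + (-15117 - 8979)) - 20523 = (-133 - 24096) - 20523 = -24229 - 20523 = -44752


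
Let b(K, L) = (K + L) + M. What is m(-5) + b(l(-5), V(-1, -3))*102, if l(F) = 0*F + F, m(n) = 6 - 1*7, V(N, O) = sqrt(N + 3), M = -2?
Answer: -715 + 102*sqrt(2) ≈ -570.75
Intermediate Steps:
V(N, O) = sqrt(3 + N)
m(n) = -1 (m(n) = 6 - 7 = -1)
l(F) = F (l(F) = 0 + F = F)
b(K, L) = -2 + K + L (b(K, L) = (K + L) - 2 = -2 + K + L)
m(-5) + b(l(-5), V(-1, -3))*102 = -1 + (-2 - 5 + sqrt(3 - 1))*102 = -1 + (-2 - 5 + sqrt(2))*102 = -1 + (-7 + sqrt(2))*102 = -1 + (-714 + 102*sqrt(2)) = -715 + 102*sqrt(2)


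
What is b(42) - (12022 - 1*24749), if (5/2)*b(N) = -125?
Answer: 12677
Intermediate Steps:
b(N) = -50 (b(N) = (⅖)*(-125) = -50)
b(42) - (12022 - 1*24749) = -50 - (12022 - 1*24749) = -50 - (12022 - 24749) = -50 - 1*(-12727) = -50 + 12727 = 12677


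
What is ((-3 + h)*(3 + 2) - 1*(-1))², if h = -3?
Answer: 841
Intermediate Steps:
((-3 + h)*(3 + 2) - 1*(-1))² = ((-3 - 3)*(3 + 2) - 1*(-1))² = (-6*5 + 1)² = (-30 + 1)² = (-29)² = 841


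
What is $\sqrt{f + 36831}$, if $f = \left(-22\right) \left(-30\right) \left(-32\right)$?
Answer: $\sqrt{15711} \approx 125.34$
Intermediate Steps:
$f = -21120$ ($f = 660 \left(-32\right) = -21120$)
$\sqrt{f + 36831} = \sqrt{-21120 + 36831} = \sqrt{15711}$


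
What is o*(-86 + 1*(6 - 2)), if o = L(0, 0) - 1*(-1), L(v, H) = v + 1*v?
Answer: -82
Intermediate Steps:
L(v, H) = 2*v (L(v, H) = v + v = 2*v)
o = 1 (o = 2*0 - 1*(-1) = 0 + 1 = 1)
o*(-86 + 1*(6 - 2)) = 1*(-86 + 1*(6 - 2)) = 1*(-86 + 1*4) = 1*(-86 + 4) = 1*(-82) = -82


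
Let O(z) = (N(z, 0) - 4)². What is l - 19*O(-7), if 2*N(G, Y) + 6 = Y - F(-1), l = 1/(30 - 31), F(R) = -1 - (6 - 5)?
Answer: -685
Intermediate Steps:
F(R) = -2 (F(R) = -1 - 1*1 = -1 - 1 = -2)
l = -1 (l = 1/(-1) = -1)
N(G, Y) = -2 + Y/2 (N(G, Y) = -3 + (Y - 1*(-2))/2 = -3 + (Y + 2)/2 = -3 + (2 + Y)/2 = -3 + (1 + Y/2) = -2 + Y/2)
O(z) = 36 (O(z) = ((-2 + (½)*0) - 4)² = ((-2 + 0) - 4)² = (-2 - 4)² = (-6)² = 36)
l - 19*O(-7) = -1 - 19*36 = -1 - 684 = -685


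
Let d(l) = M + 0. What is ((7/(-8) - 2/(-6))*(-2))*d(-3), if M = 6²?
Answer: 39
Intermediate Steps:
M = 36
d(l) = 36 (d(l) = 36 + 0 = 36)
((7/(-8) - 2/(-6))*(-2))*d(-3) = ((7/(-8) - 2/(-6))*(-2))*36 = ((7*(-⅛) - 2*(-⅙))*(-2))*36 = ((-7/8 + ⅓)*(-2))*36 = -13/24*(-2)*36 = (13/12)*36 = 39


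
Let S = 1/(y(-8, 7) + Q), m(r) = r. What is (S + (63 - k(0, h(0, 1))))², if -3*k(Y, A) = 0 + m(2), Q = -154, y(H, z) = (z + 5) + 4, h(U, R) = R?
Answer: 77176225/19044 ≈ 4052.5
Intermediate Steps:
y(H, z) = 9 + z (y(H, z) = (5 + z) + 4 = 9 + z)
k(Y, A) = -⅔ (k(Y, A) = -(0 + 2)/3 = -⅓*2 = -⅔)
S = -1/138 (S = 1/((9 + 7) - 154) = 1/(16 - 154) = 1/(-138) = -1/138 ≈ -0.0072464)
(S + (63 - k(0, h(0, 1))))² = (-1/138 + (63 - 1*(-⅔)))² = (-1/138 + (63 + ⅔))² = (-1/138 + 191/3)² = (8785/138)² = 77176225/19044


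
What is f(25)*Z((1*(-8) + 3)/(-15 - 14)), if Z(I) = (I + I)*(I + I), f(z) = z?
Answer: 2500/841 ≈ 2.9727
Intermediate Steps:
Z(I) = 4*I² (Z(I) = (2*I)*(2*I) = 4*I²)
f(25)*Z((1*(-8) + 3)/(-15 - 14)) = 25*(4*((1*(-8) + 3)/(-15 - 14))²) = 25*(4*((-8 + 3)/(-29))²) = 25*(4*(-5*(-1/29))²) = 25*(4*(5/29)²) = 25*(4*(25/841)) = 25*(100/841) = 2500/841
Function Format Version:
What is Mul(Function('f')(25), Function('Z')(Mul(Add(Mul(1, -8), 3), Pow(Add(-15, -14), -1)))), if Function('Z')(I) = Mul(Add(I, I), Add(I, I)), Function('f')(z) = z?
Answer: Rational(2500, 841) ≈ 2.9727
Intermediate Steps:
Function('Z')(I) = Mul(4, Pow(I, 2)) (Function('Z')(I) = Mul(Mul(2, I), Mul(2, I)) = Mul(4, Pow(I, 2)))
Mul(Function('f')(25), Function('Z')(Mul(Add(Mul(1, -8), 3), Pow(Add(-15, -14), -1)))) = Mul(25, Mul(4, Pow(Mul(Add(Mul(1, -8), 3), Pow(Add(-15, -14), -1)), 2))) = Mul(25, Mul(4, Pow(Mul(Add(-8, 3), Pow(-29, -1)), 2))) = Mul(25, Mul(4, Pow(Mul(-5, Rational(-1, 29)), 2))) = Mul(25, Mul(4, Pow(Rational(5, 29), 2))) = Mul(25, Mul(4, Rational(25, 841))) = Mul(25, Rational(100, 841)) = Rational(2500, 841)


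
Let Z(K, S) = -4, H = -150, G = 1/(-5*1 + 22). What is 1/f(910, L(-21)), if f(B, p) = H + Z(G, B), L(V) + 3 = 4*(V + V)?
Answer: -1/154 ≈ -0.0064935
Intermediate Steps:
L(V) = -3 + 8*V (L(V) = -3 + 4*(V + V) = -3 + 4*(2*V) = -3 + 8*V)
G = 1/17 (G = 1/(-5 + 22) = 1/17 ≈ 0.058824)
f(B, p) = -154 (f(B, p) = -150 - 4 = -154)
1/f(910, L(-21)) = 1/(-154) = -1/154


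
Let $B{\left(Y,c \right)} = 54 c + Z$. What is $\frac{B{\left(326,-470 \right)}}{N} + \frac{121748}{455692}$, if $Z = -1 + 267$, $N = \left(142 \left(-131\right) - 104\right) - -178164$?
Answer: $\frac{996180462}{9082966867} \approx 0.10968$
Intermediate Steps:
$N = 159458$ ($N = \left(-18602 - 104\right) + 178164 = -18706 + 178164 = 159458$)
$Z = 266$
$B{\left(Y,c \right)} = 266 + 54 c$ ($B{\left(Y,c \right)} = 54 c + 266 = 266 + 54 c$)
$\frac{B{\left(326,-470 \right)}}{N} + \frac{121748}{455692} = \frac{266 + 54 \left(-470\right)}{159458} + \frac{121748}{455692} = \left(266 - 25380\right) \frac{1}{159458} + 121748 \cdot \frac{1}{455692} = \left(-25114\right) \frac{1}{159458} + \frac{30437}{113923} = - \frac{12557}{79729} + \frac{30437}{113923} = \frac{996180462}{9082966867}$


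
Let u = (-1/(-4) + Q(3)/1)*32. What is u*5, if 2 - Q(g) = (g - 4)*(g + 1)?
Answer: 1000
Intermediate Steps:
Q(g) = 2 - (1 + g)*(-4 + g) (Q(g) = 2 - (g - 4)*(g + 1) = 2 - (-4 + g)*(1 + g) = 2 - (1 + g)*(-4 + g))
u = 200 (u = (-1/(-4) + (6 - 1*3² + 3*3)/1)*32 = (-1*(-¼) + (6 - 1*9 + 9)*1)*32 = (¼ + (6 - 9 + 9)*1)*32 = (¼ + 6*1)*32 = (¼ + 6)*32 = (25/4)*32 = 200)
u*5 = 200*5 = 1000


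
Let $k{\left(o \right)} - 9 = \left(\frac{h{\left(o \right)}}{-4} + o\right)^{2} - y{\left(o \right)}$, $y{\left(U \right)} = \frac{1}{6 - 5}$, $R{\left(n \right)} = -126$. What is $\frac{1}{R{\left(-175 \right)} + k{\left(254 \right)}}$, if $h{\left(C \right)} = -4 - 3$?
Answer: $\frac{16}{1044641} \approx 1.5316 \cdot 10^{-5}$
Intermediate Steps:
$h{\left(C \right)} = -7$
$y{\left(U \right)} = 1$ ($y{\left(U \right)} = 1^{-1} = 1$)
$k{\left(o \right)} = 8 + \left(\frac{7}{4} + o\right)^{2}$ ($k{\left(o \right)} = 9 + \left(\left(- \frac{7}{-4} + o\right)^{2} - 1\right) = 9 + \left(\left(\left(-7\right) \left(- \frac{1}{4}\right) + o\right)^{2} - 1\right) = 9 + \left(\left(\frac{7}{4} + o\right)^{2} - 1\right) = 9 + \left(-1 + \left(\frac{7}{4} + o\right)^{2}\right) = 8 + \left(\frac{7}{4} + o\right)^{2}$)
$\frac{1}{R{\left(-175 \right)} + k{\left(254 \right)}} = \frac{1}{-126 + \left(8 + \frac{\left(7 + 4 \cdot 254\right)^{2}}{16}\right)} = \frac{1}{-126 + \left(8 + \frac{\left(7 + 1016\right)^{2}}{16}\right)} = \frac{1}{-126 + \left(8 + \frac{1023^{2}}{16}\right)} = \frac{1}{-126 + \left(8 + \frac{1}{16} \cdot 1046529\right)} = \frac{1}{-126 + \left(8 + \frac{1046529}{16}\right)} = \frac{1}{-126 + \frac{1046657}{16}} = \frac{1}{\frac{1044641}{16}} = \frac{16}{1044641}$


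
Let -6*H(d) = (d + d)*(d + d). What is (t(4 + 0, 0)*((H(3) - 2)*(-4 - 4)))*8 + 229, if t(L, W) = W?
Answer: 229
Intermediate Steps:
H(d) = -2*d²/3 (H(d) = -(d + d)*(d + d)/6 = -2*d*2*d/6 = -2*d²/3)
(t(4 + 0, 0)*((H(3) - 2)*(-4 - 4)))*8 + 229 = (0*((-⅔*3² - 2)*(-4 - 4)))*8 + 229 = (0*((-⅔*9 - 2)*(-8)))*8 + 229 = (0*((-6 - 2)*(-8)))*8 + 229 = (0*(-8*(-8)))*8 + 229 = (0*64)*8 + 229 = 0*8 + 229 = 0 + 229 = 229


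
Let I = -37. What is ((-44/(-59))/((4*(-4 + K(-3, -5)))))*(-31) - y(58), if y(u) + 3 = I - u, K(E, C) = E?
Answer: 40815/413 ≈ 98.826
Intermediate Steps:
y(u) = -40 - u (y(u) = -3 + (-37 - u) = -40 - u)
((-44/(-59))/((4*(-4 + K(-3, -5)))))*(-31) - y(58) = ((-44/(-59))/((4*(-4 - 3))))*(-31) - (-40 - 1*58) = ((-44*(-1/59))/((4*(-7))))*(-31) - (-40 - 58) = ((44/59)/(-28))*(-31) - 1*(-98) = ((44/59)*(-1/28))*(-31) + 98 = -11/413*(-31) + 98 = 341/413 + 98 = 40815/413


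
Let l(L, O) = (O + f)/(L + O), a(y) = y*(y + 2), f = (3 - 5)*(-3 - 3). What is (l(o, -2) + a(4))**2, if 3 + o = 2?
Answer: 3844/9 ≈ 427.11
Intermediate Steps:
f = 12 (f = -2*(-6) = 12)
o = -1 (o = -3 + 2 = -1)
a(y) = y*(2 + y)
l(L, O) = (12 + O)/(L + O) (l(L, O) = (O + 12)/(L + O) = (12 + O)/(L + O))
(l(o, -2) + a(4))**2 = ((12 - 2)/(-1 - 2) + 4*(2 + 4))**2 = (10/(-3) + 4*6)**2 = (-1/3*10 + 24)**2 = (-10/3 + 24)**2 = (62/3)**2 = 3844/9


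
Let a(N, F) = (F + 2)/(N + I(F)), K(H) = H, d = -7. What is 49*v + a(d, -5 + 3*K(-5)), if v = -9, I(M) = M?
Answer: -1321/3 ≈ -440.33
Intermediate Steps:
a(N, F) = (2 + F)/(F + N) (a(N, F) = (F + 2)/(N + F) = (2 + F)/(F + N))
49*v + a(d, -5 + 3*K(-5)) = 49*(-9) + (2 + (-5 + 3*(-5)))/((-5 + 3*(-5)) - 7) = -441 + (2 + (-5 - 15))/((-5 - 15) - 7) = -441 + (2 - 20)/(-20 - 7) = -441 - 18/(-27) = -441 - 1/27*(-18) = -441 + ⅔ = -1321/3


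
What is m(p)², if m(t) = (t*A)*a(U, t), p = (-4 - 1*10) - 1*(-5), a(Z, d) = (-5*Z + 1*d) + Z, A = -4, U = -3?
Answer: 11664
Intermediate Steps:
a(Z, d) = d - 4*Z (a(Z, d) = (-5*Z + d) + Z = (d - 5*Z) + Z = d - 4*Z)
p = -9 (p = (-4 - 10) + 5 = -14 + 5 = -9)
m(t) = -4*t*(12 + t) (m(t) = (t*(-4))*(t - 4*(-3)) = (-4*t)*(t + 12) = (-4*t)*(12 + t) = -4*t*(12 + t))
m(p)² = (-4*(-9)*(12 - 9))² = (-4*(-9)*3)² = 108² = 11664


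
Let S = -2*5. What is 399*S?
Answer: -3990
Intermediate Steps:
S = -10
399*S = 399*(-10) = -3990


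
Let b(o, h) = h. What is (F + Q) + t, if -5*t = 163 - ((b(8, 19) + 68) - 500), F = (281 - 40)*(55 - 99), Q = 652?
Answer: -50336/5 ≈ -10067.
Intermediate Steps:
F = -10604 (F = 241*(-44) = -10604)
t = -576/5 (t = -(163 - ((19 + 68) - 500))/5 = -(163 - (87 - 500))/5 = -(163 - 1*(-413))/5 = -(163 + 413)/5 = -1/5*576 = -576/5 ≈ -115.20)
(F + Q) + t = (-10604 + 652) - 576/5 = -9952 - 576/5 = -50336/5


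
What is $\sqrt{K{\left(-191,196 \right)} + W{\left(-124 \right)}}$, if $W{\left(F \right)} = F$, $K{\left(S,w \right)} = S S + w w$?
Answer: $\sqrt{74773} \approx 273.45$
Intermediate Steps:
$K{\left(S,w \right)} = S^{2} + w^{2}$
$\sqrt{K{\left(-191,196 \right)} + W{\left(-124 \right)}} = \sqrt{\left(\left(-191\right)^{2} + 196^{2}\right) - 124} = \sqrt{\left(36481 + 38416\right) - 124} = \sqrt{74897 - 124} = \sqrt{74773}$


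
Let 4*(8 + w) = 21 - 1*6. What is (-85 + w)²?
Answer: 127449/16 ≈ 7965.6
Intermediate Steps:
w = -17/4 (w = -8 + (21 - 1*6)/4 = -8 + (21 - 6)/4 = -8 + (¼)*15 = -8 + 15/4 = -17/4 ≈ -4.2500)
(-85 + w)² = (-85 - 17/4)² = (-357/4)² = 127449/16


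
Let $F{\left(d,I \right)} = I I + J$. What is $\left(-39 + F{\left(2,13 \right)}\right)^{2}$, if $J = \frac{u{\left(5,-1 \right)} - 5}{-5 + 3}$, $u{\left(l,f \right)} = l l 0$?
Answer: $\frac{70225}{4} \approx 17556.0$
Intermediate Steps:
$u{\left(l,f \right)} = 0$ ($u{\left(l,f \right)} = l 0 = 0$)
$J = \frac{5}{2}$ ($J = \frac{0 - 5}{-5 + 3} = - \frac{5}{-2} = \left(-5\right) \left(- \frac{1}{2}\right) = \frac{5}{2} \approx 2.5$)
$F{\left(d,I \right)} = \frac{5}{2} + I^{2}$ ($F{\left(d,I \right)} = I I + \frac{5}{2} = I^{2} + \frac{5}{2} = \frac{5}{2} + I^{2}$)
$\left(-39 + F{\left(2,13 \right)}\right)^{2} = \left(-39 + \left(\frac{5}{2} + 13^{2}\right)\right)^{2} = \left(-39 + \left(\frac{5}{2} + 169\right)\right)^{2} = \left(-39 + \frac{343}{2}\right)^{2} = \left(\frac{265}{2}\right)^{2} = \frac{70225}{4}$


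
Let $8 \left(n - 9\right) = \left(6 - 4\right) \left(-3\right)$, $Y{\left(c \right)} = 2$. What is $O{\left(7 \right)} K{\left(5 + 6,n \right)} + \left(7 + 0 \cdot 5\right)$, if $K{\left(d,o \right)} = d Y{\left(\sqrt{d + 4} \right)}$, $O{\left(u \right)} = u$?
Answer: $161$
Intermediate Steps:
$n = \frac{33}{4}$ ($n = 9 + \frac{\left(6 - 4\right) \left(-3\right)}{8} = 9 + \frac{2 \left(-3\right)}{8} = 9 + \frac{1}{8} \left(-6\right) = 9 - \frac{3}{4} = \frac{33}{4} \approx 8.25$)
$K{\left(d,o \right)} = 2 d$ ($K{\left(d,o \right)} = d 2 = 2 d$)
$O{\left(7 \right)} K{\left(5 + 6,n \right)} + \left(7 + 0 \cdot 5\right) = 7 \cdot 2 \left(5 + 6\right) + \left(7 + 0 \cdot 5\right) = 7 \cdot 2 \cdot 11 + \left(7 + 0\right) = 7 \cdot 22 + 7 = 154 + 7 = 161$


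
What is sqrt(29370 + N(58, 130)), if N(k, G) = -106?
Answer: 4*sqrt(1829) ≈ 171.07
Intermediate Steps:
sqrt(29370 + N(58, 130)) = sqrt(29370 - 106) = sqrt(29264) = 4*sqrt(1829)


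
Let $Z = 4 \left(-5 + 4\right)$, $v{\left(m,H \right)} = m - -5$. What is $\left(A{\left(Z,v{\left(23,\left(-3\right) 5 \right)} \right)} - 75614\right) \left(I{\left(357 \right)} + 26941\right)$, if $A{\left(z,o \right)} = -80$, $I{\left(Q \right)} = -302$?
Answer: $-2016412466$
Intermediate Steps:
$v{\left(m,H \right)} = 5 + m$ ($v{\left(m,H \right)} = m + 5 = 5 + m$)
$Z = -4$ ($Z = 4 \left(-1\right) = -4$)
$\left(A{\left(Z,v{\left(23,\left(-3\right) 5 \right)} \right)} - 75614\right) \left(I{\left(357 \right)} + 26941\right) = \left(-80 - 75614\right) \left(-302 + 26941\right) = \left(-75694\right) 26639 = -2016412466$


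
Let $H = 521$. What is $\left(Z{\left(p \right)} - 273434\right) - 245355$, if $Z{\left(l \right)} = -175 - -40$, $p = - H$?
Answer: $-518924$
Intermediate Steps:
$p = -521$ ($p = \left(-1\right) 521 = -521$)
$Z{\left(l \right)} = -135$ ($Z{\left(l \right)} = -175 + 40 = -135$)
$\left(Z{\left(p \right)} - 273434\right) - 245355 = \left(-135 - 273434\right) - 245355 = -273569 - 245355 = -518924$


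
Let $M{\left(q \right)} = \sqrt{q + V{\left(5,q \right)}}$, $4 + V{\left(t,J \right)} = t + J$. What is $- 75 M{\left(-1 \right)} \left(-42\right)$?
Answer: $3150 i \approx 3150.0 i$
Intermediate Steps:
$V{\left(t,J \right)} = -4 + J + t$ ($V{\left(t,J \right)} = -4 + \left(t + J\right) = -4 + \left(J + t\right) = -4 + J + t$)
$M{\left(q \right)} = \sqrt{1 + 2 q}$ ($M{\left(q \right)} = \sqrt{q + \left(-4 + q + 5\right)} = \sqrt{q + \left(1 + q\right)} = \sqrt{1 + 2 q}$)
$- 75 M{\left(-1 \right)} \left(-42\right) = - 75 \sqrt{1 + 2 \left(-1\right)} \left(-42\right) = - 75 \sqrt{1 - 2} \left(-42\right) = - 75 \sqrt{-1} \left(-42\right) = - 75 i \left(-42\right) = 3150 i$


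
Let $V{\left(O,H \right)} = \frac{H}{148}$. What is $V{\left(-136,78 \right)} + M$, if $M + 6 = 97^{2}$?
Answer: $\frac{695861}{74} \approx 9403.5$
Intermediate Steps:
$V{\left(O,H \right)} = \frac{H}{148}$ ($V{\left(O,H \right)} = H \frac{1}{148} = \frac{H}{148}$)
$M = 9403$ ($M = -6 + 97^{2} = -6 + 9409 = 9403$)
$V{\left(-136,78 \right)} + M = \frac{1}{148} \cdot 78 + 9403 = \frac{39}{74} + 9403 = \frac{695861}{74}$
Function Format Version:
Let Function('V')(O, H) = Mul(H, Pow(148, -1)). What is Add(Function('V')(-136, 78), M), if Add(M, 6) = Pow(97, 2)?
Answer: Rational(695861, 74) ≈ 9403.5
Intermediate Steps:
Function('V')(O, H) = Mul(Rational(1, 148), H) (Function('V')(O, H) = Mul(H, Rational(1, 148)) = Mul(Rational(1, 148), H))
M = 9403 (M = Add(-6, Pow(97, 2)) = Add(-6, 9409) = 9403)
Add(Function('V')(-136, 78), M) = Add(Mul(Rational(1, 148), 78), 9403) = Add(Rational(39, 74), 9403) = Rational(695861, 74)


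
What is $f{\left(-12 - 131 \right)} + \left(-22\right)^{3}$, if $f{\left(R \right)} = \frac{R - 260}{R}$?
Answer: $- \frac{117097}{11} \approx -10645.0$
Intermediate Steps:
$f{\left(R \right)} = \frac{-260 + R}{R}$
$f{\left(-12 - 131 \right)} + \left(-22\right)^{3} = \frac{-260 - 143}{-12 - 131} + \left(-22\right)^{3} = \frac{-260 - 143}{-143} - 10648 = \left(- \frac{1}{143}\right) \left(-403\right) - 10648 = \frac{31}{11} - 10648 = - \frac{117097}{11}$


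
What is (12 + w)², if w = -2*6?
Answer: 0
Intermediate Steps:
w = -12
(12 + w)² = (12 - 12)² = 0² = 0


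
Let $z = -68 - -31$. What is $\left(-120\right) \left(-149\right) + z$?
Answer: $17843$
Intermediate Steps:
$z = -37$ ($z = -68 + 31 = -37$)
$\left(-120\right) \left(-149\right) + z = \left(-120\right) \left(-149\right) - 37 = 17880 - 37 = 17843$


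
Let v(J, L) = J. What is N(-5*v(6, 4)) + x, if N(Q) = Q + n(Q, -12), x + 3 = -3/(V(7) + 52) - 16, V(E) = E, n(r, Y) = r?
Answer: -4664/59 ≈ -79.051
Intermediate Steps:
x = -1124/59 (x = -3 + (-3/(7 + 52) - 16) = -3 + (-3/59 - 16) = -3 - 947/59 = -1124/59 ≈ -19.051)
N(Q) = 2*Q (N(Q) = Q + Q = 2*Q)
N(-5*v(6, 4)) + x = 2*(-5*6) - 1124/59 = 2*(-30) - 1124/59 = -60 - 1124/59 = -4664/59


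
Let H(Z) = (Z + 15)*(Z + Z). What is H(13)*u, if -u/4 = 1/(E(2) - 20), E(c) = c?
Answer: 1456/9 ≈ 161.78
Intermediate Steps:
H(Z) = 2*Z*(15 + Z) (H(Z) = (15 + Z)*(2*Z) = 2*Z*(15 + Z))
u = 2/9 (u = -4/(2 - 20) = -4/(-18) = -4*(-1/18) = 2/9 ≈ 0.22222)
H(13)*u = (2*13*(15 + 13))*(2/9) = (2*13*28)*(2/9) = 728*(2/9) = 1456/9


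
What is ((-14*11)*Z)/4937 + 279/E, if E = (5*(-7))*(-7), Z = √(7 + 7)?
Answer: 279/245 - 154*√14/4937 ≈ 1.0221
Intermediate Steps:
Z = √14 ≈ 3.7417
E = 245 (E = -35*(-7) = 245)
((-14*11)*Z)/4937 + 279/E = ((-14*11)*√14)/4937 + 279/245 = -154*√14*(1/4937) + 279*(1/245) = -154*√14/4937 + 279/245 = 279/245 - 154*√14/4937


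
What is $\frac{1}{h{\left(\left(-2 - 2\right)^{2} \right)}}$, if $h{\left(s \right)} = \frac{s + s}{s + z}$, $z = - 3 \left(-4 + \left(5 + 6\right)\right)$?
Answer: $- \frac{5}{32} \approx -0.15625$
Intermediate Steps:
$z = -21$ ($z = - 3 \left(-4 + 11\right) = \left(-3\right) 7 = -21$)
$h{\left(s \right)} = \frac{2 s}{-21 + s}$ ($h{\left(s \right)} = \frac{s + s}{s - 21} = \frac{2 s}{-21 + s}$)
$\frac{1}{h{\left(\left(-2 - 2\right)^{2} \right)}} = \frac{1}{2 \left(-2 - 2\right)^{2} \frac{1}{-21 + \left(-2 - 2\right)^{2}}} = \frac{1}{2 \left(-4\right)^{2} \frac{1}{-21 + \left(-4\right)^{2}}} = \frac{1}{2 \cdot 16 \frac{1}{-21 + 16}} = \frac{1}{2 \cdot 16 \frac{1}{-5}} = \frac{1}{2 \cdot 16 \left(- \frac{1}{5}\right)} = \frac{1}{- \frac{32}{5}} = - \frac{5}{32}$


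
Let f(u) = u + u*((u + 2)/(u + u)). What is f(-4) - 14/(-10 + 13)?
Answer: -29/3 ≈ -9.6667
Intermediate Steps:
f(u) = 1 + 3*u/2 (f(u) = u + u*((2 + u)/((2*u))) = u + u*((2 + u)*(1/(2*u))) = u + u*((2 + u)/(2*u)) = u + (1 + u/2) = 1 + 3*u/2)
f(-4) - 14/(-10 + 13) = (1 + (3/2)*(-4)) - 14/(-10 + 13) = (1 - 6) - 14/3 = -5 - 14*1/3 = -5 - 14/3 = -29/3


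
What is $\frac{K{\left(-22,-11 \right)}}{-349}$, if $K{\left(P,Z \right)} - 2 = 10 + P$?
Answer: $\frac{10}{349} \approx 0.028653$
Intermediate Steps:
$K{\left(P,Z \right)} = 12 + P$ ($K{\left(P,Z \right)} = 2 + \left(10 + P\right) = 12 + P$)
$\frac{K{\left(-22,-11 \right)}}{-349} = \frac{12 - 22}{-349} = \left(-10\right) \left(- \frac{1}{349}\right) = \frac{10}{349}$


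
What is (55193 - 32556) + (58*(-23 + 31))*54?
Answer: 47693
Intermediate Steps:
(55193 - 32556) + (58*(-23 + 31))*54 = 22637 + (58*8)*54 = 22637 + 464*54 = 22637 + 25056 = 47693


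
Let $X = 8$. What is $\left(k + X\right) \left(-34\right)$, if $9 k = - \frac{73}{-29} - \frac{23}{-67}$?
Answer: $- \frac{4945436}{17487} \approx -282.81$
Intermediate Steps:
$k = \frac{5558}{17487}$ ($k = \frac{- \frac{73}{-29} - \frac{23}{-67}}{9} = \frac{\left(-73\right) \left(- \frac{1}{29}\right) - - \frac{23}{67}}{9} = \frac{\frac{73}{29} + \frac{23}{67}}{9} = \frac{1}{9} \cdot \frac{5558}{1943} = \frac{5558}{17487} \approx 0.31784$)
$\left(k + X\right) \left(-34\right) = \left(\frac{5558}{17487} + 8\right) \left(-34\right) = \frac{145454}{17487} \left(-34\right) = - \frac{4945436}{17487}$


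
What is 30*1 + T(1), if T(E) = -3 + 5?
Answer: 32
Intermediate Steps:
T(E) = 2
30*1 + T(1) = 30*1 + 2 = 30 + 2 = 32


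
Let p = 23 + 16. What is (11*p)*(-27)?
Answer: -11583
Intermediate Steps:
p = 39
(11*p)*(-27) = (11*39)*(-27) = 429*(-27) = -11583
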